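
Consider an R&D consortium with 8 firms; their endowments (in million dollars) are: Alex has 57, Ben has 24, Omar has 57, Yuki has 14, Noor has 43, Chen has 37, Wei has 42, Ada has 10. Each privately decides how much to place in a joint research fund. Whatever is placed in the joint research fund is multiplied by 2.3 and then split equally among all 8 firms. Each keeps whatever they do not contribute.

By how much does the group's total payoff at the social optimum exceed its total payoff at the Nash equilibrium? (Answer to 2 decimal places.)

The private return per contributed unit is 2.3/8 = 0.2875 < 1 for every player regardless of endowment, so the Nash equilibrium is zero contribution and the group total is Σ E_j = 57 + 24 + 57 + 14 + 43 + 37 + 42 + 10 = 284.
Each contributed unit returns 2.300 to the group, so the social optimum is full contribution by everyone: group total = 2.300 × 284 = 653.20.
Efficiency loss = (2.300 − 1) × 284 = 369.20.

369.20 million dollars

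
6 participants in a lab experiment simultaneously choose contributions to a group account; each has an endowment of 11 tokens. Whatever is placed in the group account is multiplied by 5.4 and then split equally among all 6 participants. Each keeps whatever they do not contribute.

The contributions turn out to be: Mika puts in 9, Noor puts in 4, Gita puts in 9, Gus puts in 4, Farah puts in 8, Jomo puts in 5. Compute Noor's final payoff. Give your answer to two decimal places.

42.10 tokens

Total contributed: 9 + 4 + 9 + 4 + 8 + 5 = 39.
Each receives 5.4 × 39 / 6 = 35.10 from the group account.
Noor keeps 11 − 4 = 7, so Noor's payoff is 7 + 35.10 = 42.10.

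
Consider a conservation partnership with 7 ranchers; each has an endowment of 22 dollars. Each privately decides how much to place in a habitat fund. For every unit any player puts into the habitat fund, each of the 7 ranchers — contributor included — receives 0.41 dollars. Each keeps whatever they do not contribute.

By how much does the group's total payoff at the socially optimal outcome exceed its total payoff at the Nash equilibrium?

287.98 dollars

The private return per contributed unit is 0.41 < 1, so contributing 0 is dominant for every player. At the Nash equilibrium everyone keeps their 22, and the group total is 7 × 22 = 154.
Each contributed unit returns 2.870 to the group as a whole (0.41 to each of 7 players), which exceeds 1, so the social optimum is full contribution: group total = 2.870 × 154 = 441.98.
Efficiency loss = 441.98 − 154 = 287.98.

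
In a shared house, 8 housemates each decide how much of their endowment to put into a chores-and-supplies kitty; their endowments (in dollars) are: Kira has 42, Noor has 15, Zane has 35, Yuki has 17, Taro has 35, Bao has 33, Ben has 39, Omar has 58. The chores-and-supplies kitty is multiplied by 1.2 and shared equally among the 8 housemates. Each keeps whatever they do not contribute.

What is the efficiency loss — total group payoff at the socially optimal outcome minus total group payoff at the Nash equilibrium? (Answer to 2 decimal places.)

54.80 dollars

The private return per contributed unit is 1.2/8 = 0.1500 < 1 for every player regardless of endowment, so the Nash equilibrium is zero contribution and the group total is Σ E_j = 42 + 15 + 35 + 17 + 35 + 33 + 39 + 58 = 274.
Each contributed unit returns 1.200 to the group, so the social optimum is full contribution by everyone: group total = 1.200 × 274 = 328.80.
Efficiency loss = (1.200 − 1) × 274 = 54.80.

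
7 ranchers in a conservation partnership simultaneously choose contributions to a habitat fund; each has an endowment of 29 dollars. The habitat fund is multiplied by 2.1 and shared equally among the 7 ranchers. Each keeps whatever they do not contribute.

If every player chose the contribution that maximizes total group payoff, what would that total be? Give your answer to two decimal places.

426.30 dollars

Each contributed unit returns 2.100 to the group as a whole (0.3000 to each of 7 players), which exceeds 1, so the social optimum is full contribution: group total = 2.100 × 203 = 426.30.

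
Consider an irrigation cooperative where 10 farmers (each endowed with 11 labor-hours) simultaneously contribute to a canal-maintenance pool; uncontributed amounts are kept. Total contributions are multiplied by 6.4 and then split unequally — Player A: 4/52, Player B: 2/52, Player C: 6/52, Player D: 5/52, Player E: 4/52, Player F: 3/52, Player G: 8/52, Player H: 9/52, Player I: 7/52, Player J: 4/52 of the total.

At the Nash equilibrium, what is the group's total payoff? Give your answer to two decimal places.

169.40 labor-hours

For player j, contributing a unit is worthwhile iff 6.4 × (j's share) ≥ 1, i.e. iff j's share is at least 0.1563.
Player H alone (share 9/52) is above the threshold, contributing 11; the remaining 9 contribute 0. Total contributed: 11.
The canal-maintenance pool pays out 6.4 × 11 = 70.40 in total (split across the unequal shares, but the aggregate is all that matters for the group sum).
The 9 free-riders keep 11 each, adding 99. Group total = 99 + 70.40 = 169.40.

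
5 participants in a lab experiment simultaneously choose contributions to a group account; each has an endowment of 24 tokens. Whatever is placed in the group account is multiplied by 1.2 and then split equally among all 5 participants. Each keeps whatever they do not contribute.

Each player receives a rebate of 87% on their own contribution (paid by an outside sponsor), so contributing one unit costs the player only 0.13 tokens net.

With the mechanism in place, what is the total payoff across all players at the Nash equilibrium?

248.40 tokens

The effective private return per unit is now (1.2/5) / 0.13 = 1.8462 > 1, so every player's dominant strategy flips to full contribution.
At the Nash equilibrium everyone contributes 24. Group total payoff = 5 × (24 × 0.87 + 1.2 × 24) = 248.40.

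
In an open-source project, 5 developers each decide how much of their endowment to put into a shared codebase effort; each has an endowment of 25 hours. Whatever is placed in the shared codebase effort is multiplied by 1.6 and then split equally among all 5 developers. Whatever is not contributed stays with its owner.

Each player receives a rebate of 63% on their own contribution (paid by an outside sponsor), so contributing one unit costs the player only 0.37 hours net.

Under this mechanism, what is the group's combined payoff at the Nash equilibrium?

With the mechanism, a contributed unit returns (1.6/5) / 0.37 = 0.8649 per unit of net cost — still below 1 — so contributing 0 remains dominant for every player.
At the Nash equilibrium no one contributes; group total payoff = 5 × 25 = 125.

125.00 hours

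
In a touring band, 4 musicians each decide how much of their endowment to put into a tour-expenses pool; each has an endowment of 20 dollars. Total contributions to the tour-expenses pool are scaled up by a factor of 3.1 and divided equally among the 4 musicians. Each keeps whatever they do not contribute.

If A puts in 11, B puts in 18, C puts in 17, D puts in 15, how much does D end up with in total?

52.28 dollars

Total contributed: 11 + 18 + 17 + 15 = 61.
Each receives 3.1 × 61 / 4 = 47.28 from the tour-expenses pool.
D keeps 20 − 15 = 5, so D's payoff is 5 + 47.28 = 52.28.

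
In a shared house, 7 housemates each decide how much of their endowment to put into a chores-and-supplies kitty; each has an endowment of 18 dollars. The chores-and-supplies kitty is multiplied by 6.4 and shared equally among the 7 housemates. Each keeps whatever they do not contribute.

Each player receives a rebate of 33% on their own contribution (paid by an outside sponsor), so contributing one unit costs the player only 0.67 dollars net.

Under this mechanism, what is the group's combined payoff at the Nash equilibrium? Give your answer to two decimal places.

847.98 dollars

With the mechanism, a contributed unit returns (6.4/7) / 0.67 = 1.3646 per unit of net cost to the contributor — now above 1 — so contributing fully is weakly dominant for every player.
So the Nash equilibrium is full contribution by all 7; the group earns 7 × (18 × 0.33 + 6.4 × 18) = 847.98.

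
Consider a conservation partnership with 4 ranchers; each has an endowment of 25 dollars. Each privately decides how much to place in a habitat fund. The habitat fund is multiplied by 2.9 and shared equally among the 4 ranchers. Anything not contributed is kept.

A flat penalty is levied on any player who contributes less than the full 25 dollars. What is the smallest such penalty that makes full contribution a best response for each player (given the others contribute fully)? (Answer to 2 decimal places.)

Given the others contribute fully, the best deviation is to contribute 0 (any partial contribution still incurs the fine and gives up units whose private return 0.7250 is below 1).
Deviating from 25 to 0 saves 25 dollars but forfeits the deviator's share of the drop in the habitat fund: 2.9/4 × 25 = 18.12.
So the deviation gain is 25 − 18.12 = 6.88, and the fine must be at least 6.88 dollars to wipe it out.

6.88 dollars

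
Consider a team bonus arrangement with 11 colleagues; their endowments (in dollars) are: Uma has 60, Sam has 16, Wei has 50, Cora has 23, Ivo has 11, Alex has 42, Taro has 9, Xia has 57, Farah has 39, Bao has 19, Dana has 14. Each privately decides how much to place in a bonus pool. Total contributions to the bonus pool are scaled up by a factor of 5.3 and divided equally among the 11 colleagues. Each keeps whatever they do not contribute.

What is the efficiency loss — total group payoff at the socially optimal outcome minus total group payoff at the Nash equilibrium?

1462.00 dollars

The private return per contributed unit is 5.3/11 = 0.4818 < 1 for every player regardless of endowment, so the Nash equilibrium is zero contribution and the group total is Σ E_j = 60 + 16 + 50 + 23 + 11 + 42 + 9 + 57 + 39 + 19 + 14 = 340.
Each contributed unit returns 5.300 to the group, so the social optimum is full contribution by everyone: group total = 5.300 × 340 = 1802.00.
Efficiency loss = (5.300 − 1) × 340 = 1462.00.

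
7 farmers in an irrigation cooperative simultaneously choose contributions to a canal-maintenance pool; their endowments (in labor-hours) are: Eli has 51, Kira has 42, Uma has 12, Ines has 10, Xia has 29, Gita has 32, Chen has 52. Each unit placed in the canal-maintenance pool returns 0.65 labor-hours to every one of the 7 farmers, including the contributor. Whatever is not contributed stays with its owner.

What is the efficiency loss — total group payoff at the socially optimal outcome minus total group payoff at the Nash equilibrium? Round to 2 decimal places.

The private return per contributed unit is 0.65 < 1 for everyone, so the Nash equilibrium is zero contribution and the group total is Σ E_j = 51 + 42 + 12 + 10 + 29 + 32 + 52 = 228.
Each contributed unit returns 4.550 to the group, so the social optimum is full contribution by everyone: group total = 4.550 × 228 = 1037.40.
Efficiency loss = (4.550 − 1) × 228 = 809.40.

809.40 labor-hours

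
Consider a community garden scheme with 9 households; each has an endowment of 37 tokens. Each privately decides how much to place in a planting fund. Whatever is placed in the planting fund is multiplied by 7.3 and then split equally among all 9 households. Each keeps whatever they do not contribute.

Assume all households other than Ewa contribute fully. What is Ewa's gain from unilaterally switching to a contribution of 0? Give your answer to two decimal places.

6.99 tokens

Switching from a contribution of 37 to 0 lets Ewa keep an extra 37 tokens, but lowers the planting fund by 37, which costs Ewa their own share of that drop: 7.3/9 × 37 = 30.01.
Net gain = 37 − 30.01 = 6.99. The private return per contributed unit (0.8111) is below 1, so free-riding is indeed the best response regardless of what the others do.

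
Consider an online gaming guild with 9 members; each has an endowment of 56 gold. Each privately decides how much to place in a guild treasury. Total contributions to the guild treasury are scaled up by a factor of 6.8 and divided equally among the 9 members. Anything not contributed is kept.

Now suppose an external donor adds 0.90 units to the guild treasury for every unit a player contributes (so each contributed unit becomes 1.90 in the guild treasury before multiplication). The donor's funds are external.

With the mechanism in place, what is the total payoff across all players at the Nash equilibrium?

6511.68 gold

With the mechanism, a contributed unit returns 6.8 × 1.90 / 9 = 1.4356 per unit of net cost to the contributor — now above 1 — so contributing fully is weakly dominant for every player.
So the Nash equilibrium is full contribution by all 9; the group earns 6.8 × 1.90 × 504 = 6511.68.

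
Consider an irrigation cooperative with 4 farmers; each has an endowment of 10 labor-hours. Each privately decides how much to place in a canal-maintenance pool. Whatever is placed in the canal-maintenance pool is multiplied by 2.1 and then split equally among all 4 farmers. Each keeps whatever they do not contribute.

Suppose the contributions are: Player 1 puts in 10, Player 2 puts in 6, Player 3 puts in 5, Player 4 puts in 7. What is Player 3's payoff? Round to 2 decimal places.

Total contributed: 10 + 6 + 5 + 7 = 28.
Each receives 2.1 × 28 / 4 = 14.70 from the canal-maintenance pool.
Player 3 keeps 10 − 5 = 5, so Player 3's payoff is 5 + 14.70 = 19.70.

19.70 labor-hours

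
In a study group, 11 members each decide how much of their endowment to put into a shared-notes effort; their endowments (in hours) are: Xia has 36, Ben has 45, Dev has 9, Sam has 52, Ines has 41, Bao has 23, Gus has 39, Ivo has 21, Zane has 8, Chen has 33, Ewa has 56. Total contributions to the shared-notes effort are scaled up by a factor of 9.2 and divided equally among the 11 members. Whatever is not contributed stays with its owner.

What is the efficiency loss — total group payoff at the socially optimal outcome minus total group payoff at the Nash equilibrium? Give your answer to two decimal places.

The private return per contributed unit is 9.2/11 = 0.8364 < 1 for every player regardless of endowment, so the Nash equilibrium is zero contribution and the group total is Σ E_j = 36 + 45 + 9 + 52 + 41 + 23 + 39 + 21 + 8 + 33 + 56 = 363.
Each contributed unit returns 9.200 to the group, so the social optimum is full contribution by everyone: group total = 9.200 × 363 = 3339.60.
Efficiency loss = (9.200 − 1) × 363 = 2976.60.

2976.60 hours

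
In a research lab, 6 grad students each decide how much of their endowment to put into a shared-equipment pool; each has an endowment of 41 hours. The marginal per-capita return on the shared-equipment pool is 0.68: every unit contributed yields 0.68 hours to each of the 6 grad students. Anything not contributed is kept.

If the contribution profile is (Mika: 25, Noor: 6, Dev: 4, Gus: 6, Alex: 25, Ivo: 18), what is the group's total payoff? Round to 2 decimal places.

504.72 hours

Total contributed: 25 + 6 + 4 + 6 + 25 + 18 = 84; total kept: 6 × 41 − 84 = 162.
The shared-equipment pool pays out 0.68 × 6 × 84 = 342.72 in aggregate.
Group total = 162 + 342.72 = 504.72.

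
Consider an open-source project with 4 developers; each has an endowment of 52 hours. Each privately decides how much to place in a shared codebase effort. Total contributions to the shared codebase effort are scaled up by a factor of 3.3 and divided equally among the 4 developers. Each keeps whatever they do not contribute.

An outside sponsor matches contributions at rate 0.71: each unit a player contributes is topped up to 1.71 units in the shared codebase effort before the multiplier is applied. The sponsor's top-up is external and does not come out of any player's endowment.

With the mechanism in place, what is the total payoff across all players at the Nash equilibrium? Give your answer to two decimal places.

With the mechanism, a contributed unit returns 3.3 × 1.71 / 4 = 1.4108 per unit of net cost to the contributor — now above 1 — so contributing fully is weakly dominant for every player.
At the Nash equilibrium everyone contributes 52. Group total payoff = 3.3 × 1.71 × 208 = 1173.74.

1173.74 hours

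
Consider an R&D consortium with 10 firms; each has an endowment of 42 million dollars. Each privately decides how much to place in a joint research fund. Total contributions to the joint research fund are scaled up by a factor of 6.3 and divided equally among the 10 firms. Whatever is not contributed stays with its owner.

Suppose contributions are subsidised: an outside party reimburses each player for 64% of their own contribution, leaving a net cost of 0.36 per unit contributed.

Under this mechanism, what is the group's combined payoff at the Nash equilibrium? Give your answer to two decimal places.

2914.80 million dollars

With the mechanism, a contributed unit returns (6.3/10) / 0.36 = 1.7500 per unit of net cost to the contributor — now above 1 — so contributing fully is weakly dominant for every player.
So the Nash equilibrium is full contribution by all 10; the group earns 10 × (42 × 0.64 + 6.3 × 42) = 2914.80.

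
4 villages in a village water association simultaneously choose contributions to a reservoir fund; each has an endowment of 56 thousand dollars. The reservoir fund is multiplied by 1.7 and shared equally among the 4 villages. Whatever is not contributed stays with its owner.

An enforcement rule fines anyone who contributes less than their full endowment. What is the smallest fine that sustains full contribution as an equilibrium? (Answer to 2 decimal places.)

Given the others contribute fully, the best deviation is to contribute 0 (any partial contribution still incurs the fine and gives up units whose private return 0.4250 is below 1).
Deviating from 56 to 0 saves 56 thousand dollars but forfeits the deviator's share of the drop in the reservoir fund: 1.7/4 × 56 = 23.80.
So the deviation gain is 56 − 23.80 = 32.20, and the fine must be at least 32.20 thousand dollars to wipe it out.

32.20 thousand dollars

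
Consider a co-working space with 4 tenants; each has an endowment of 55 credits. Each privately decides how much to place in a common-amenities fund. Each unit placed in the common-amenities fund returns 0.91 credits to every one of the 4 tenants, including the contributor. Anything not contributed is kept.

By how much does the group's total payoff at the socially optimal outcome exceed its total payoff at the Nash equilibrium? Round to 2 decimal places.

580.80 credits

The private return per contributed unit is 0.91 < 1, so contributing 0 is dominant for every player. At the Nash equilibrium everyone keeps their 55, and the group total is 4 × 55 = 220.
Each contributed unit returns 3.640 to the group as a whole (0.91 to each of 4 players), which exceeds 1, so the social optimum is full contribution: group total = 3.640 × 220 = 800.80.
Efficiency loss = 800.80 − 220 = 580.80.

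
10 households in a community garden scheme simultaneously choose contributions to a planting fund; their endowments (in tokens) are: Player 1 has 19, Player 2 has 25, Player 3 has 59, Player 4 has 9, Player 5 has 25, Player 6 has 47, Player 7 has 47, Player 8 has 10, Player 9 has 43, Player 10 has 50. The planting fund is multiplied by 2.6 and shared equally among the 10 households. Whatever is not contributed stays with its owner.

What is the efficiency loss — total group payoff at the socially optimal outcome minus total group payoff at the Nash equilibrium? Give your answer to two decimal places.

The private return per contributed unit is 2.6/10 = 0.2600 < 1 for every player regardless of endowment, so the Nash equilibrium is zero contribution and the group total is Σ E_j = 19 + 25 + 59 + 9 + 25 + 47 + 47 + 10 + 43 + 50 = 334.
Each contributed unit returns 2.600 to the group, so the social optimum is full contribution by everyone: group total = 2.600 × 334 = 868.40.
Efficiency loss = (2.600 − 1) × 334 = 534.40.

534.40 tokens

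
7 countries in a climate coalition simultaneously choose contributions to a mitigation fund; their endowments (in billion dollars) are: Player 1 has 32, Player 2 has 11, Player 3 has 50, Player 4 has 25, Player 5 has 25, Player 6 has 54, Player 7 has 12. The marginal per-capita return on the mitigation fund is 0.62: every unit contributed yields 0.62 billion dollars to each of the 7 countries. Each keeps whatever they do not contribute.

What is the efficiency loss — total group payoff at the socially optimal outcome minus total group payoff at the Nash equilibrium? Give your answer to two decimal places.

The private return per contributed unit is 0.62 < 1 for everyone, so the Nash equilibrium is zero contribution and the group total is Σ E_j = 32 + 11 + 50 + 25 + 25 + 54 + 12 = 209.
Each contributed unit returns 4.340 to the group, so the social optimum is full contribution by everyone: group total = 4.340 × 209 = 907.06.
Efficiency loss = (4.340 − 1) × 209 = 698.06.

698.06 billion dollars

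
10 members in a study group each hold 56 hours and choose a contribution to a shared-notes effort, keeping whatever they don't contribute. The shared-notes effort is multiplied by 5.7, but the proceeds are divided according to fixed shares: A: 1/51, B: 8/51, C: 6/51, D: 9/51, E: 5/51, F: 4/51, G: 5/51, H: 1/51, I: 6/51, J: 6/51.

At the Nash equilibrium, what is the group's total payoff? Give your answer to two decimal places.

823.20 hours

Player j's private return per contributed unit is 5.7 × (j's share). Contributing is weakly dominant for j when that share is at least 1/5.7 = 0.1754, and contributing 0 is dominant otherwise.
The only share above 0.1754 is D's 9/51, contributing 56; the remaining 9 contribute 0. Total contributed: 56.
The shared-notes effort pays out 5.7 × 56 = 319.20 in total (split across the unequal shares, but the aggregate is all that matters for the group sum).
The 9 free-riders keep 56 each, adding 504. Group total = 504 + 319.20 = 823.20.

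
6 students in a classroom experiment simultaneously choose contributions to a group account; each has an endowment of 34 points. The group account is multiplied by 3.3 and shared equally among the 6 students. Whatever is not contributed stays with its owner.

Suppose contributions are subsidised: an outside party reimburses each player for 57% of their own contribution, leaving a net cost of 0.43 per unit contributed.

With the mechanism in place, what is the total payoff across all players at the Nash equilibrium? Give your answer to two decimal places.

789.48 points

With the mechanism, a contributed unit returns (3.3/6) / 0.43 = 1.2791 per unit of net cost to the contributor — now above 1 — so contributing fully is weakly dominant for every player.
So the Nash equilibrium is full contribution by all 6; the group earns 6 × (34 × 0.57 + 3.3 × 34) = 789.48.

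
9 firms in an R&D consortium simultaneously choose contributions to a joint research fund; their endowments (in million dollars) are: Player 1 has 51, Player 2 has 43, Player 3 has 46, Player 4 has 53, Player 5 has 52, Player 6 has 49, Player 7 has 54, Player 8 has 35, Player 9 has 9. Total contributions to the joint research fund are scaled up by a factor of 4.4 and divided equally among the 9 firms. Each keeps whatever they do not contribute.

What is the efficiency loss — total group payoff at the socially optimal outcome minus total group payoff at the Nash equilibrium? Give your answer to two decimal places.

The private return per contributed unit is 4.4/9 = 0.4889 < 1 for every player regardless of endowment, so the Nash equilibrium is zero contribution and the group total is Σ E_j = 51 + 43 + 46 + 53 + 52 + 49 + 54 + 35 + 9 = 392.
Each contributed unit returns 4.400 to the group, so the social optimum is full contribution by everyone: group total = 4.400 × 392 = 1724.80.
Efficiency loss = (4.400 − 1) × 392 = 1332.80.

1332.80 million dollars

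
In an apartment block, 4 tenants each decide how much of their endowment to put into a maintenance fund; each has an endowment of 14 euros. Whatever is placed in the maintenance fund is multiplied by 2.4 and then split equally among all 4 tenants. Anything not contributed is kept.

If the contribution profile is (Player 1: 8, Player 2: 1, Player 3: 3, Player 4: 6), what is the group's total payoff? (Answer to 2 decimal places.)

Total contributed: 8 + 1 + 3 + 6 = 18; total kept: 4 × 14 − 18 = 38.
The maintenance fund pays out 2.4 × 18 = 43.20 in aggregate.
Group total = 38 + 43.20 = 81.20.

81.20 euros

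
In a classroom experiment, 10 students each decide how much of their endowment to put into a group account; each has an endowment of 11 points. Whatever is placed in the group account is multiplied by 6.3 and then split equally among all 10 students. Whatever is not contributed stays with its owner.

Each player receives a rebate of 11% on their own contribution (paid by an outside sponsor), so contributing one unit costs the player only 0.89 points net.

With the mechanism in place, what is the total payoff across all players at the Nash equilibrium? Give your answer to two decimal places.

110.00 points

Even with the mechanism, each unit contributed returns only (6.3/10) / 0.89 = 0.7079 per unit of net cost, so contributing nothing is still dominant.
At the Nash equilibrium no one contributes; group total payoff = 10 × 11 = 110.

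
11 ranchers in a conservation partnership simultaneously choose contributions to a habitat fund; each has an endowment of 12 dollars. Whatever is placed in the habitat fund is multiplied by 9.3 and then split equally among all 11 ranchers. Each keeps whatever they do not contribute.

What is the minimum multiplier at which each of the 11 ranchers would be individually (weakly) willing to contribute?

A contributed unit returns (multiplier)/11 to its contributor.
This reaches 1 exactly when the multiplier is 11.

11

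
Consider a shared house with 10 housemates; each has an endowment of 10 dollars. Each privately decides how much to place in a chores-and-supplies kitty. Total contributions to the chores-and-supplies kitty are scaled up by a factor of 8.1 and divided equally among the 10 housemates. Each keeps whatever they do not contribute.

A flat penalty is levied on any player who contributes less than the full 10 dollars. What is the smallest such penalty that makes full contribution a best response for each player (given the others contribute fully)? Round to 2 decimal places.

Given the others contribute fully, the best deviation is to contribute 0 (any partial contribution still incurs the fine and gives up units whose private return 0.8100 is below 1).
Deviating from 10 to 0 saves 10 dollars but forfeits the deviator's share of the drop in the chores-and-supplies kitty: 8.1/10 × 10 = 8.10.
So the deviation gain is 10 − 8.10 = 1.90, and the fine must be at least 1.90 dollars to wipe it out.

1.90 dollars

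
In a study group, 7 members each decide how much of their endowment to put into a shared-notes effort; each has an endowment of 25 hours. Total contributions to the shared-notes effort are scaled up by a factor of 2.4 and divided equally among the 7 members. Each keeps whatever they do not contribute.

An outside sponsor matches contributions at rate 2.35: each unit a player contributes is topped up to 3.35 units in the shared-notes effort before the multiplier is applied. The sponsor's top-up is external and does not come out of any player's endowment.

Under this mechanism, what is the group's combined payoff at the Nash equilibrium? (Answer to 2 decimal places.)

1407.00 hours

Under the mechanism each unit contributed yields 2.4 × 3.35 / 7 = 1.1486 back to its contributor per unit of net cost, which exceeds 1, making full contribution the dominant choice for everyone.
At the Nash equilibrium everyone contributes 25. Group total payoff = 2.4 × 3.35 × 175 = 1407.00.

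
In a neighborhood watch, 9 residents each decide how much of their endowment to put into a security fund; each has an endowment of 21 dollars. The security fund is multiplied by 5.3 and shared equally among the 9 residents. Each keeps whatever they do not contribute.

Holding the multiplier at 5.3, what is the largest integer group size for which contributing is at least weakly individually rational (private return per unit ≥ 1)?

5

Private return per unit is 5.3/(group size), which is ≥ 1 whenever the group size is ≤ 5.3.
The largest such integer is 5.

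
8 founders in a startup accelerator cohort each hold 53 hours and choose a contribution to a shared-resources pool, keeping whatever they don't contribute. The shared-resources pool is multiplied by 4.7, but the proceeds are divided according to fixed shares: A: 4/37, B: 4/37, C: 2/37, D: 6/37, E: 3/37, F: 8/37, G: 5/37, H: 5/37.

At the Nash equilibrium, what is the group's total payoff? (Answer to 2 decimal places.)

620.10 hours

A player with share s gets back 4.7·s per unit contributed, so full contribution is dominant for anyone with s > 1/4.7 = 0.2128 and zero contribution is dominant for anyone below.
Only F (8/37) clears that bar, contributing 53; the remaining 7 contribute 0. Total contributed: 53.
The shared-resources pool pays out 4.7 × 53 = 249.10 in total (split across the unequal shares, but the aggregate is all that matters for the group sum).
The 7 free-riders keep 53 each, adding 371. Group total = 371 + 249.10 = 620.10.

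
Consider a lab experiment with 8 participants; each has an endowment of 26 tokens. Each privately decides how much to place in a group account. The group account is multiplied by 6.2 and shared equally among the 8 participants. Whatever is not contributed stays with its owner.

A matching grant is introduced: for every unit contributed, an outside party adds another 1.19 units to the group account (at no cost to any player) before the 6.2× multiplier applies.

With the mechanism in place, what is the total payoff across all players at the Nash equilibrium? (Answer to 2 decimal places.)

2824.22 tokens

Under the mechanism each unit contributed yields 6.2 × 2.19 / 8 = 1.6973 back to its contributor per unit of net cost, which exceeds 1, making full contribution the dominant choice for everyone.
So the Nash equilibrium is full contribution by all 8; the group earns 6.2 × 2.19 × 208 = 2824.22.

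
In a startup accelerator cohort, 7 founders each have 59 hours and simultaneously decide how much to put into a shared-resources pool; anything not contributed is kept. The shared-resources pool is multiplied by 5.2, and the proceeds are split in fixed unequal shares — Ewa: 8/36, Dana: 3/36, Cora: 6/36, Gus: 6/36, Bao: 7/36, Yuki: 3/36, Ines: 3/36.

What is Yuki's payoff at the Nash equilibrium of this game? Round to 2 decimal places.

110.13 hours

A player with share s gets back 5.2·s per unit contributed, so full contribution is dominant for anyone with s > 1/5.2 = 0.1923 and zero contribution is dominant for anyone below.
Ewa and Bao clear that bar, contributing 59 each; the remaining 5 contribute 0. Total contributed: 118.
Yuki keeps 59 and receives 5.2 × 118 × 3/36 = 51.13 from the shared-resources pool, for a payoff of 110.13.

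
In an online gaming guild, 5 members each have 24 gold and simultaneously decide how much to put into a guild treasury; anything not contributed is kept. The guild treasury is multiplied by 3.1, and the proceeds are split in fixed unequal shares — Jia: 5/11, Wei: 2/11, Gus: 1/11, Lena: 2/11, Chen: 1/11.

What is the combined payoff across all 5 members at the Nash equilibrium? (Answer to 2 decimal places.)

For player j, contributing a unit is worthwhile iff 3.1 × (j's share) ≥ 1, i.e. iff j's share is at least 0.3226.
Jia alone (share 5/11) is above the threshold, contributing 24; the remaining 4 contribute 0. Total contributed: 24.
The guild treasury pays out 3.1 × 24 = 74.40 in total (split across the unequal shares, but the aggregate is all that matters for the group sum).
The 4 free-riders keep 24 each, adding 96. Group total = 96 + 74.40 = 170.40.

170.40 gold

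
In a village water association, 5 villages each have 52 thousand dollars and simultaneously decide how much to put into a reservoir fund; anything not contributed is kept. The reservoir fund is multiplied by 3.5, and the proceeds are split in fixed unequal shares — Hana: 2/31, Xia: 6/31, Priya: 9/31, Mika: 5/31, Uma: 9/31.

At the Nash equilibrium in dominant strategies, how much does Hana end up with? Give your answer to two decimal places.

Each unit j contributes comes back to j as 3.5 × (j's share), so j prefers to contribute only if that share exceeds 1/3.5 = 0.2857; otherwise keeping the unit dominates.
Priya and Uma are above the threshold, contributing 52 each; the remaining 3 contribute 0. Total contributed: 104.
Hana keeps 52 and receives 3.5 × 104 × 2/31 = 23.48 from the reservoir fund, for a payoff of 75.48.

75.48 thousand dollars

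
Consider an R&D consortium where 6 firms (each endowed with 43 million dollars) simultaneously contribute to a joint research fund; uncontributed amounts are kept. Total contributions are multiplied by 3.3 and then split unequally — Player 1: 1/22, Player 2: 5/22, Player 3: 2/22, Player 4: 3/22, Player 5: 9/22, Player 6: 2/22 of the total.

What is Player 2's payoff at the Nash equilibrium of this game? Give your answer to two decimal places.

75.25 million dollars

Player j's private return per contributed unit is 3.3 × (j's share). Contributing is weakly dominant for j when that share is at least 1/3.3 = 0.3030, and contributing 0 is dominant otherwise.
Only Player 5 (9/22) clears that bar, contributing 43; the remaining 5 contribute 0. Total contributed: 43.
Player 2 keeps 43 and receives 3.3 × 43 × 5/22 = 32.25 from the joint research fund, for a payoff of 75.25.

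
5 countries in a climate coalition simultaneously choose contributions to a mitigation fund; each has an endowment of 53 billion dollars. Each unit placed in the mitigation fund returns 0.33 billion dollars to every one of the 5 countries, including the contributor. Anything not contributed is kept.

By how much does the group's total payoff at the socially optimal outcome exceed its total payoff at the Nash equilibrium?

172.25 billion dollars

The private return per contributed unit is 0.33 < 1, so contributing 0 is dominant for every player. At the Nash equilibrium everyone keeps their 53, and the group total is 5 × 53 = 265.
Each contributed unit returns 1.650 to the group as a whole (0.33 to each of 5 players), which exceeds 1, so the social optimum is full contribution: group total = 1.650 × 265 = 437.25.
Efficiency loss = 437.25 − 265 = 172.25.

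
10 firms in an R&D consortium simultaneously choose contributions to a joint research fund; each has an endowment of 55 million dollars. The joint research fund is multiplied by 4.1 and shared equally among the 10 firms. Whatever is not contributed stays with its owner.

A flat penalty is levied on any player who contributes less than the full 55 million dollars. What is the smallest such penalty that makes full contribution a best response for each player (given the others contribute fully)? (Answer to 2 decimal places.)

Given the others contribute fully, the best deviation is to contribute 0 (any partial contribution still incurs the fine and gives up units whose private return 0.4100 is below 1).
Deviating from 55 to 0 saves 55 million dollars but forfeits the deviator's share of the drop in the joint research fund: 4.1/10 × 55 = 22.55.
So the deviation gain is 55 − 22.55 = 32.45, and the fine must be at least 32.45 million dollars to wipe it out.

32.45 million dollars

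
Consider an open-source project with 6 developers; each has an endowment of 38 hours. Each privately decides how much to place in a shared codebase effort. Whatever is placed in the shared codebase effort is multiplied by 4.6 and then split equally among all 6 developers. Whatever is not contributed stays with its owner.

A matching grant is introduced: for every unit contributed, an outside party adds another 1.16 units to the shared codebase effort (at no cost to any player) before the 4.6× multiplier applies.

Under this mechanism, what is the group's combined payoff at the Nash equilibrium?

With the mechanism, a contributed unit returns 4.6 × 2.16 / 6 = 1.6560 per unit of net cost to the contributor — now above 1 — so contributing fully is weakly dominant for every player.
So the Nash equilibrium is full contribution by all 6; the group earns 4.6 × 2.16 × 228 = 2265.41.

2265.41 hours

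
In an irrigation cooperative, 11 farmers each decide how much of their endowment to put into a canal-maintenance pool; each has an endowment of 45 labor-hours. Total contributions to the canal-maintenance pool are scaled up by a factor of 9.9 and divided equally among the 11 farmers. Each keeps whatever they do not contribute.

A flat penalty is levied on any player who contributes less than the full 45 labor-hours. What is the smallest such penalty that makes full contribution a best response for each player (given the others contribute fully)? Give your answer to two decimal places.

Given the others contribute fully, the best deviation is to contribute 0 (any partial contribution still incurs the fine and gives up units whose private return 0.9000 is below 1).
Deviating from 45 to 0 saves 45 labor-hours but forfeits the deviator's share of the drop in the canal-maintenance pool: 9.9/11 × 45 = 40.50.
So the deviation gain is 45 − 40.50 = 4.50, and the fine must be at least 4.50 labor-hours to wipe it out.

4.50 labor-hours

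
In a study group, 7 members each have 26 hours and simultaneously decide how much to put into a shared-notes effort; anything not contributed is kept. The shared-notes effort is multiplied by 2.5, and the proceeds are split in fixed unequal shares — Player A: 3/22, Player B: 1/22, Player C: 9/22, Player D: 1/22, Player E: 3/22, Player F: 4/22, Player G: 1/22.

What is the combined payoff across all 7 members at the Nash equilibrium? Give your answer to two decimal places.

221.00 hours

A player with share s gets back 2.5·s per unit contributed, so full contribution is dominant for anyone with s > 1/2.5 = 0.4000 and zero contribution is dominant for anyone below.
The only share above 0.4000 is Player C's 9/22, contributing 26; the remaining 6 contribute 0. Total contributed: 26.
The shared-notes effort pays out 2.5 × 26 = 65.00 in total (split across the unequal shares, but the aggregate is all that matters for the group sum).
The 6 free-riders keep 26 each, adding 156. Group total = 156 + 65.00 = 221.00.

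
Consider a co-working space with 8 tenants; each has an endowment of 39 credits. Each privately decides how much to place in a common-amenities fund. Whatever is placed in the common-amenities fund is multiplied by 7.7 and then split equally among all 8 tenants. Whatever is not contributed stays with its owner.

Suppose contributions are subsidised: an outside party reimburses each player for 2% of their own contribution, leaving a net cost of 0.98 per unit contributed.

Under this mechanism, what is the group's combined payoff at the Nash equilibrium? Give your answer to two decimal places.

With the mechanism, a contributed unit returns (7.7/8) / 0.98 = 0.9821 per unit of net cost — still below 1 — so contributing 0 remains dominant for every player.
At the Nash equilibrium no one contributes; group total payoff = 8 × 39 = 312.

312.00 credits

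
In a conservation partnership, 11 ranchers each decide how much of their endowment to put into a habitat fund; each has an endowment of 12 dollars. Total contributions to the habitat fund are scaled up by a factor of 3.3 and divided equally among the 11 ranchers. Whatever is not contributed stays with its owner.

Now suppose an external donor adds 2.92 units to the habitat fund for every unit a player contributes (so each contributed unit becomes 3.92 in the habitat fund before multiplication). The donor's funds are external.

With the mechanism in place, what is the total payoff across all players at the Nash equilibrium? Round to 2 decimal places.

1707.55 dollars

With the mechanism, a contributed unit returns 3.3 × 3.92 / 11 = 1.1760 per unit of net cost to the contributor — now above 1 — so contributing fully is weakly dominant for every player.
So the Nash equilibrium is full contribution by all 11; the group earns 3.3 × 3.92 × 132 = 1707.55.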